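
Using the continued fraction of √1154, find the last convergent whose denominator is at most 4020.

√1154 = [33; 1, 32, 1, 66, …] (period length 4).
Convergents:
  p_0/q_0 = 33/1
  p_1/q_1 = 34/1
  p_2/q_2 = 1121/33
  p_3/q_3 = 1155/34
  p_4/q_4 = 77351/2277
  p_5/q_5 = 78506/2311
  p_6/q_6 = 2589543/76229
q_5 = 2311 ≤ 4020 < 76229 = q_6, so the answer is 78506/2311.

78506/2311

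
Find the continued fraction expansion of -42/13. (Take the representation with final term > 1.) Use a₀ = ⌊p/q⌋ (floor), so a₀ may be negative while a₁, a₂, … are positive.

-42 = -4*13 + 10
13 = 1*10 + 3
10 = 3*3 + 1
3 = 3*1 + 0  (stop)
So -42/13 = [-4; 1, 3, 3].

[-4; 1, 3, 3]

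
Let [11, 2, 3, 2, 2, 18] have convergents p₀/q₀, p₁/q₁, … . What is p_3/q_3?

183/16

Using pₖ = aₖpₖ₋₁ + pₖ₋₂, qₖ = aₖqₖ₋₁ + qₖ₋₂ (with p₋₁=1, p₋₂=0, q₋₁=0, q₋₂=1):
  k=0: a=11, p=11, q=1
  k=1: a=2, p=23, q=2
  k=2: a=3, p=80, q=7
  k=3: a=2, p=183, q=16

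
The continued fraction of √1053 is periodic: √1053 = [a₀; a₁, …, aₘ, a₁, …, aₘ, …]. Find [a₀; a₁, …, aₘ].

a₀ = ⌊√1053⌋ = 32.
With m₀=0, d₀=1 and mₖ₊₁ = dₖaₖ − mₖ, dₖ₊₁ = (n − mₖ₊₁²)/dₖ, aₖ₊₁ = ⌊(a₀+mₖ₊₁)/dₖ₊₁⌋:
  k=1: m=32, d=29, a=2
  k=2: m=26, d=13, a=4
  k=3: m=26, d=29, a=2
  k=4: m=32, d=1, a=64
d=1 and a=2a₀=64 at k=4, so the next step gives (m, d) = (32, 29) again — its k=1 value — and the period has length 4.

[32; 2, 4, 2, 64]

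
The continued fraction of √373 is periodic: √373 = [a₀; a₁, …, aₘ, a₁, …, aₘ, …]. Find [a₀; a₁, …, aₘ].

[19; 3, 5, 5, 3, 38]

a₀ = ⌊√373⌋ = 19.
With m₀=0, d₀=1 and mₖ₊₁ = dₖaₖ − mₖ, dₖ₊₁ = (n − mₖ₊₁²)/dₖ, aₖ₊₁ = ⌊(a₀+mₖ₊₁)/dₖ₊₁⌋:
  k=1: m=19, d=12, a=3
  k=2: m=17, d=7, a=5
  k=3: m=18, d=7, a=5
  k=4: m=17, d=12, a=3
  k=5: m=19, d=1, a=38
d=1 and a=2a₀=38 at k=5, so the next step gives (m, d) = (19, 12) again — its k=1 value — and the period has length 5.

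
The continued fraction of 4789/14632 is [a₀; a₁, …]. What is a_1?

3

4789 = 0·14632 + 4789   →  a_0 = 0
14632 = 3·4789 + 265   →  a_1 = 3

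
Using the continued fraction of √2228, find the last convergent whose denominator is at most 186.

√2228 = [47; 4, 1, 22, 1, 4, 94, …] (period length 6).
Convergents:
  p_0/q_0 = 47/1
  p_1/q_1 = 189/4
  p_2/q_2 = 236/5
  p_3/q_3 = 5381/114
  p_4/q_4 = 5617/119
  p_5/q_5 = 27849/590
q_4 = 119 ≤ 186 < 590 = q_5, so the answer is 5617/119.

5617/119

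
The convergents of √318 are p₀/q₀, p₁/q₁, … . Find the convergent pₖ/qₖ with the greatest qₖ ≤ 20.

√318 = [17; 1, 4, 1, 34, …] (period length 4).
Convergents:
  p_0/q_0 = 17/1
  p_1/q_1 = 18/1
  p_2/q_2 = 89/5
  p_3/q_3 = 107/6
  p_4/q_4 = 3727/209
q_3 = 6 ≤ 20 < 209 = q_4, so the answer is 107/6.

107/6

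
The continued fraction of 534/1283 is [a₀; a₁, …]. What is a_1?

534 = 0·1283 + 534   →  a_0 = 0
1283 = 2·534 + 215   →  a_1 = 2

2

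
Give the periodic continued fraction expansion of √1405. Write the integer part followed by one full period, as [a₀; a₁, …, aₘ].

[37; 2, 14, 2, 74]

a₀ = ⌊√1405⌋ = 37.
With m₀=0, d₀=1 and mₖ₊₁ = dₖaₖ − mₖ, dₖ₊₁ = (n − mₖ₊₁²)/dₖ, aₖ₊₁ = ⌊(a₀+mₖ₊₁)/dₖ₊₁⌋:
  k=1: m=37, d=36, a=2
  k=2: m=35, d=5, a=14
  k=3: m=35, d=36, a=2
  k=4: m=37, d=1, a=74
d=1 and a=2a₀=74 at k=4, so the next step gives (m, d) = (37, 36) again — its k=1 value — and the period has length 4.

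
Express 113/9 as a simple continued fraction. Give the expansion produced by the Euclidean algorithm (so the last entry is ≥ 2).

113 = 12*9 + 5
9 = 1*5 + 4
5 = 1*4 + 1
4 = 4*1 + 0  (stop)
So 113/9 = [12; 1, 1, 4].

[12; 1, 1, 4]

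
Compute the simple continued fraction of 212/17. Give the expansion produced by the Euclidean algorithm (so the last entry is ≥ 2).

[12; 2, 8]

212 = 12×17 + 8
17 = 2×8 + 1
8 = 8×1 + 0  (stop)
So 212/17 = [12; 2, 8].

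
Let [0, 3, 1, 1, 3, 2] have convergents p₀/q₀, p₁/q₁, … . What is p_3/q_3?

2/7

Using pₖ = aₖpₖ₋₁ + pₖ₋₂, qₖ = aₖqₖ₋₁ + qₖ₋₂ (with p₋₁=1, p₋₂=0, q₋₁=0, q₋₂=1):
  k=0: a=0, p=0, q=1
  k=1: a=3, p=1, q=3
  k=2: a=1, p=1, q=4
  k=3: a=1, p=2, q=7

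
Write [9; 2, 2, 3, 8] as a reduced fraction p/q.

Fold from the inside: start with 8/1.
  3 + 1/8 = 25/8
  2 + 8/25 = 58/25
  2 + 25/58 = 141/58
  9 + 58/141 = 1327/141

1327/141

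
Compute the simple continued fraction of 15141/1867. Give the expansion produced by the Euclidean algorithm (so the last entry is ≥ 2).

[8; 9, 9, 3, 7]

15141 = 8·1867 + 205
1867 = 9·205 + 22
205 = 9·22 + 7
22 = 3·7 + 1
7 = 7·1 + 0  (stop)
So 15141/1867 = [8; 9, 9, 3, 7].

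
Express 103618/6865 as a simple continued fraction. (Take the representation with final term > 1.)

[15; 10, 1, 2, 10, 1, 18]

103618 = 15×6865 + 643
6865 = 10×643 + 435
643 = 1×435 + 208
435 = 2×208 + 19
208 = 10×19 + 18
19 = 1×18 + 1
18 = 18×1 + 0  (stop)
So 103618/6865 = [15; 10, 1, 2, 10, 1, 18].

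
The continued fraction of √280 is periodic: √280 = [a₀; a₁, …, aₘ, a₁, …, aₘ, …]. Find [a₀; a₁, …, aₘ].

[16; 1, 2, 1, 2, 1, 32]

a₀ = ⌊√280⌋ = 16.
With m₀=0, d₀=1 and mₖ₊₁ = dₖaₖ − mₖ, dₖ₊₁ = (n − mₖ₊₁²)/dₖ, aₖ₊₁ = ⌊(a₀+mₖ₊₁)/dₖ₊₁⌋:
  k=1: m=16, d=24, a=1
  k=2: m=8, d=9, a=2
  k=3: m=10, d=20, a=1
  k=4: m=10, d=9, a=2
  k=5: m=8, d=24, a=1
  k=6: m=16, d=1, a=32
d=1 and a=2a₀=32 at k=6, so the next step gives (m, d) = (16, 24) again — its k=1 value — and the period has length 6.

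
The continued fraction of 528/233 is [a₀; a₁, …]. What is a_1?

3

528 = 2·233 + 62   →  a_0 = 2
233 = 3·62 + 47   →  a_1 = 3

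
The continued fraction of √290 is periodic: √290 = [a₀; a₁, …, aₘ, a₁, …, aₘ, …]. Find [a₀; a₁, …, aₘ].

[17; 34]

a₀ = ⌊√290⌋ = 17.
With m₀=0, d₀=1 and mₖ₊₁ = dₖaₖ − mₖ, dₖ₊₁ = (n − mₖ₊₁²)/dₖ, aₖ₊₁ = ⌊(a₀+mₖ₊₁)/dₖ₊₁⌋:
  k=1: m=17, d=1, a=34
d=1 and a=2a₀=34 at k=1, so the next step gives (m, d) = (17, 1) again — its k=1 value — and the period has length 1.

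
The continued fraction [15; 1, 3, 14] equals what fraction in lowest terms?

898/57

Using pₖ = aₖpₖ₋₁ + pₖ₋₂ and qₖ = aₖqₖ₋₁ + qₖ₋₂:
  k=0: a=15, p=15, q=1
  k=1: a=1, p=16, q=1
  k=2: a=3, p=63, q=4
  k=3: a=14, p=898, q=57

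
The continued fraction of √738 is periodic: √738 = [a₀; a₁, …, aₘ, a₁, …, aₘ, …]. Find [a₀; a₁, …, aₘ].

[27; 6, 54]

a₀ = ⌊√738⌋ = 27.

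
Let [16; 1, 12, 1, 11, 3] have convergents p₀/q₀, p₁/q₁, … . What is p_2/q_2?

220/13

Using pₖ = aₖpₖ₋₁ + pₖ₋₂, qₖ = aₖqₖ₋₁ + qₖ₋₂ (with p₋₁=1, p₋₂=0, q₋₁=0, q₋₂=1):
  k=0: a=16, p=16, q=1
  k=1: a=1, p=17, q=1
  k=2: a=12, p=220, q=13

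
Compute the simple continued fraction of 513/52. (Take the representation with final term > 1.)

513 = 9·52 + 45
52 = 1·45 + 7
45 = 6·7 + 3
7 = 2·3 + 1
3 = 3·1 + 0  (stop)
So 513/52 = [9; 1, 6, 2, 3].

[9; 1, 6, 2, 3]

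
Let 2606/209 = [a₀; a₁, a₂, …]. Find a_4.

1

2606 = 12·209 + 98   →  a_0 = 12
209 = 2·98 + 13   →  a_1 = 2
98 = 7·13 + 7   →  a_2 = 7
13 = 1·7 + 6   →  a_3 = 1
7 = 1·6 + 1   →  a_4 = 1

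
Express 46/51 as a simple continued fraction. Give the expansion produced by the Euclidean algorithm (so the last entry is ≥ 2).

46 = 0*51 + 46
51 = 1*46 + 5
46 = 9*5 + 1
5 = 5*1 + 0  (stop)
So 46/51 = [0; 1, 9, 5].

[0; 1, 9, 5]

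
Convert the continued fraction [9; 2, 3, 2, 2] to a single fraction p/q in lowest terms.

368/39

Using pₖ = aₖpₖ₋₁ + pₖ₋₂ and qₖ = aₖqₖ₋₁ + qₖ₋₂:
  k=0: a=9, p=9, q=1
  k=1: a=2, p=19, q=2
  k=2: a=3, p=66, q=7
  k=3: a=2, p=151, q=16
  k=4: a=2, p=368, q=39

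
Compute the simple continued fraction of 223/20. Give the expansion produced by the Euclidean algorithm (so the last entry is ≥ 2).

223 = 11*20 + 3
20 = 6*3 + 2
3 = 1*2 + 1
2 = 2*1 + 0  (stop)
So 223/20 = [11; 6, 1, 2].

[11; 6, 1, 2]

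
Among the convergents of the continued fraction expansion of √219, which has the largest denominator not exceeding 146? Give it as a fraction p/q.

√219 = [14; 1, 3, 1, 28, …] (period length 4).
Convergents:
  p_0/q_0 = 14/1
  p_1/q_1 = 15/1
  p_2/q_2 = 59/4
  p_3/q_3 = 74/5
  p_4/q_4 = 2131/144
  p_5/q_5 = 2205/149
q_4 = 144 ≤ 146 < 149 = q_5, so the answer is 2131/144.

2131/144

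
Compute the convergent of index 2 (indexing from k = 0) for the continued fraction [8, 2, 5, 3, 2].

Using pₖ = aₖpₖ₋₁ + pₖ₋₂, qₖ = aₖqₖ₋₁ + qₖ₋₂ (with p₋₁=1, p₋₂=0, q₋₁=0, q₋₂=1):
  k=0: a=8, p=8, q=1
  k=1: a=2, p=17, q=2
  k=2: a=5, p=93, q=11

93/11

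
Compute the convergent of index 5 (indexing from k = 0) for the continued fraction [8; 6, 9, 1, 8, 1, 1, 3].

4931/604

Using pₖ = aₖpₖ₋₁ + pₖ₋₂, qₖ = aₖqₖ₋₁ + qₖ₋₂ (with p₋₁=1, p₋₂=0, q₋₁=0, q₋₂=1):
  k=0: a=8, p=8, q=1
  k=1: a=6, p=49, q=6
  k=2: a=9, p=449, q=55
  k=3: a=1, p=498, q=61
  k=4: a=8, p=4433, q=543
  k=5: a=1, p=4931, q=604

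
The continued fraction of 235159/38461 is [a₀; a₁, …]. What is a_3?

235159 = 6·38461 + 4393   →  a_0 = 6
38461 = 8·4393 + 3317   →  a_1 = 8
4393 = 1·3317 + 1076   →  a_2 = 1
3317 = 3·1076 + 89   →  a_3 = 3

3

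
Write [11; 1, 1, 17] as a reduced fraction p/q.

403/35

Fold from the inside: start with 17/1.
  1 + 1/17 = 18/17
  1 + 17/18 = 35/18
  11 + 18/35 = 403/35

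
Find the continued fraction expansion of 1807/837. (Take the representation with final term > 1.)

1807 = 2·837 + 133
837 = 6·133 + 39
133 = 3·39 + 16
39 = 2·16 + 7
16 = 2·7 + 2
7 = 3·2 + 1
2 = 2·1 + 0  (stop)
So 1807/837 = [2; 6, 3, 2, 2, 3, 2].

[2; 6, 3, 2, 2, 3, 2]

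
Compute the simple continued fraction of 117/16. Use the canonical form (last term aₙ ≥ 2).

117 = 7×16 + 5
16 = 3×5 + 1
5 = 5×1 + 0  (stop)
So 117/16 = [7; 3, 5].

[7; 3, 5]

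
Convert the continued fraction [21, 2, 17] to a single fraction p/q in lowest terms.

752/35

Fold from the inside: start with 17/1.
  2 + 1/17 = 35/17
  21 + 17/35 = 752/35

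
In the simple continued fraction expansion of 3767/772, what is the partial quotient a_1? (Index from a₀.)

1

3767 = 4·772 + 679   →  a_0 = 4
772 = 1·679 + 93   →  a_1 = 1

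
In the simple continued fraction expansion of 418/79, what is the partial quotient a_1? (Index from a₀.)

3

418 = 5·79 + 23   →  a_0 = 5
79 = 3·23 + 10   →  a_1 = 3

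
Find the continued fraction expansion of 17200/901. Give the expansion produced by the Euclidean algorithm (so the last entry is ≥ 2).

[19; 11, 8, 10]

17200 = 19·901 + 81
901 = 11·81 + 10
81 = 8·10 + 1
10 = 10·1 + 0  (stop)
So 17200/901 = [19; 11, 8, 10].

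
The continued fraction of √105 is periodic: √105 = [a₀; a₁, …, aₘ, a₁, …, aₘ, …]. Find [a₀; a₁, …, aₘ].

[10; 4, 20]

a₀ = ⌊√105⌋ = 10.
With m₀=0, d₀=1 and mₖ₊₁ = dₖaₖ − mₖ, dₖ₊₁ = (n − mₖ₊₁²)/dₖ, aₖ₊₁ = ⌊(a₀+mₖ₊₁)/dₖ₊₁⌋:
  k=1: m=10, d=5, a=4
  k=2: m=10, d=1, a=20
d=1 and a=2a₀=20 at k=2, so the next step gives (m, d) = (10, 5) again — its k=1 value — and the period has length 2.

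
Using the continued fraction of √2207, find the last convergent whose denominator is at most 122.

2208/47

√2207 = [46; 1, 45, 1, 92, …] (period length 4).
Convergents:
  p_0/q_0 = 46/1
  p_1/q_1 = 47/1
  p_2/q_2 = 2161/46
  p_3/q_3 = 2208/47
  p_4/q_4 = 205297/4370
q_3 = 47 ≤ 122 < 4370 = q_4, so the answer is 2208/47.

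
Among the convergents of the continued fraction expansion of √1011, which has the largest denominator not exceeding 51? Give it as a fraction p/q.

√1011 = [31; 1, 3, 1, 9, 1, 3, 1, 62, …] (period length 8).
Convergents:
  p_0/q_0 = 31/1
  p_1/q_1 = 32/1
  p_2/q_2 = 127/4
  p_3/q_3 = 159/5
  p_4/q_4 = 1558/49
  p_5/q_5 = 1717/54
q_4 = 49 ≤ 51 < 54 = q_5, so the answer is 1558/49.

1558/49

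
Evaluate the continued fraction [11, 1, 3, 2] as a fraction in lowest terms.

Fold from the inside: start with 2/1.
  3 + 1/2 = 7/2
  1 + 2/7 = 9/7
  11 + 7/9 = 106/9

106/9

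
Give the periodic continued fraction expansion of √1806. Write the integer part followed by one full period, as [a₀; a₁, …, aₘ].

[42; 2, 84]

a₀ = ⌊√1806⌋ = 42.
With m₀=0, d₀=1 and mₖ₊₁ = dₖaₖ − mₖ, dₖ₊₁ = (n − mₖ₊₁²)/dₖ, aₖ₊₁ = ⌊(a₀+mₖ₊₁)/dₖ₊₁⌋:
  k=1: m=42, d=42, a=2
  k=2: m=42, d=1, a=84
d=1 and a=2a₀=84 at k=2, so the next step gives (m, d) = (42, 42) again — its k=1 value — and the period has length 2.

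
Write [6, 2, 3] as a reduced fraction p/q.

45/7

Using pₖ = aₖpₖ₋₁ + pₖ₋₂ and qₖ = aₖqₖ₋₁ + qₖ₋₂:
  k=0: a=6, p=6, q=1
  k=1: a=2, p=13, q=2
  k=2: a=3, p=45, q=7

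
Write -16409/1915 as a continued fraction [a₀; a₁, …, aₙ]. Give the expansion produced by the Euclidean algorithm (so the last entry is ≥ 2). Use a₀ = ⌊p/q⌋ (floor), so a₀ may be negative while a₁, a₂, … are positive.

-16409 = -9×1915 + 826
1915 = 2×826 + 263
826 = 3×263 + 37
263 = 7×37 + 4
37 = 9×4 + 1
4 = 4×1 + 0  (stop)
So -16409/1915 = [-9; 2, 3, 7, 9, 4].

[-9; 2, 3, 7, 9, 4]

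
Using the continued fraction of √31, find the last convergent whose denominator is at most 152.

√31 = [5; 1, 1, 3, 5, 3, 1, 1, 10, …] (period length 8).
Convergents:
  p_0/q_0 = 5/1
  p_1/q_1 = 6/1
  p_2/q_2 = 11/2
  p_3/q_3 = 39/7
  p_4/q_4 = 206/37
  p_5/q_5 = 657/118
  p_6/q_6 = 863/155
q_5 = 118 ≤ 152 < 155 = q_6, so the answer is 657/118.

657/118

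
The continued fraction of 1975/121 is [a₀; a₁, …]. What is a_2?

1975 = 16·121 + 39   →  a_0 = 16
121 = 3·39 + 4   →  a_1 = 3
39 = 9·4 + 3   →  a_2 = 9

9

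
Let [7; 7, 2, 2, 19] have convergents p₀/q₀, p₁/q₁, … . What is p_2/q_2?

Using pₖ = aₖpₖ₋₁ + pₖ₋₂, qₖ = aₖqₖ₋₁ + qₖ₋₂ (with p₋₁=1, p₋₂=0, q₋₁=0, q₋₂=1):
  k=0: a=7, p=7, q=1
  k=1: a=7, p=50, q=7
  k=2: a=2, p=107, q=15

107/15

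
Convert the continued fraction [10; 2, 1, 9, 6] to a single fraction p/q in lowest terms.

1831/177

Using pₖ = aₖpₖ₋₁ + pₖ₋₂ and qₖ = aₖqₖ₋₁ + qₖ₋₂:
  k=0: a=10, p=10, q=1
  k=1: a=2, p=21, q=2
  k=2: a=1, p=31, q=3
  k=3: a=9, p=300, q=29
  k=4: a=6, p=1831, q=177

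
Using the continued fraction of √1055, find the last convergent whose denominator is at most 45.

812/25

√1055 = [32; 2, 12, 2, 64, …] (period length 4).
Convergents:
  p_0/q_0 = 32/1
  p_1/q_1 = 65/2
  p_2/q_2 = 812/25
  p_3/q_3 = 1689/52
q_2 = 25 ≤ 45 < 52 = q_3, so the answer is 812/25.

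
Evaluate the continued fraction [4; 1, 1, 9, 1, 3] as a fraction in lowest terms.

371/82

Using pₖ = aₖpₖ₋₁ + pₖ₋₂ and qₖ = aₖqₖ₋₁ + qₖ₋₂:
  k=0: a=4, p=4, q=1
  k=1: a=1, p=5, q=1
  k=2: a=1, p=9, q=2
  k=3: a=9, p=86, q=19
  k=4: a=1, p=95, q=21
  k=5: a=3, p=371, q=82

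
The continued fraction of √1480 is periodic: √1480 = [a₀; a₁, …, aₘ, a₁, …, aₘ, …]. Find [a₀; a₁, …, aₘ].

a₀ = ⌊√1480⌋ = 38.
With m₀=0, d₀=1 and mₖ₊₁ = dₖaₖ − mₖ, dₖ₊₁ = (n − mₖ₊₁²)/dₖ, aₖ₊₁ = ⌊(a₀+mₖ₊₁)/dₖ₊₁⌋:
  k=1: m=38, d=36, a=2
  k=2: m=34, d=9, a=8
  k=3: m=38, d=4, a=19
  k=4: m=38, d=9, a=8
  k=5: m=34, d=36, a=2
  k=6: m=38, d=1, a=76
d=1 and a=2a₀=76 at k=6, so the next step gives (m, d) = (38, 36) again — its k=1 value — and the period has length 6.

[38; 2, 8, 19, 8, 2, 76]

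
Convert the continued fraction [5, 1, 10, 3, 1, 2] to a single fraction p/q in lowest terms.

Fold from the inside: start with 2/1.
  1 + 1/2 = 3/2
  3 + 2/3 = 11/3
  10 + 3/11 = 113/11
  1 + 11/113 = 124/113
  5 + 113/124 = 733/124

733/124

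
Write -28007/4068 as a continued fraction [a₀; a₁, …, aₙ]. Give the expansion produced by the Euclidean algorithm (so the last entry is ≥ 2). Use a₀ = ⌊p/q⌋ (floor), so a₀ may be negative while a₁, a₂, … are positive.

[-7; 8, 1, 2, 15, 3, 3]

-28007 = -7·4068 + 469
4068 = 8·469 + 316
469 = 1·316 + 153
316 = 2·153 + 10
153 = 15·10 + 3
10 = 3·3 + 1
3 = 3·1 + 0  (stop)
So -28007/4068 = [-7; 8, 1, 2, 15, 3, 3].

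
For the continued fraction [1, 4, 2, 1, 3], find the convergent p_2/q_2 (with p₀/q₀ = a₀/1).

11/9

Using pₖ = aₖpₖ₋₁ + pₖ₋₂, qₖ = aₖqₖ₋₁ + qₖ₋₂ (with p₋₁=1, p₋₂=0, q₋₁=0, q₋₂=1):
  k=0: a=1, p=1, q=1
  k=1: a=4, p=5, q=4
  k=2: a=2, p=11, q=9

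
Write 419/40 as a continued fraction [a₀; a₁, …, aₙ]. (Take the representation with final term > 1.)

[10; 2, 9, 2]

419 = 10×40 + 19
40 = 2×19 + 2
19 = 9×2 + 1
2 = 2×1 + 0  (stop)
So 419/40 = [10; 2, 9, 2].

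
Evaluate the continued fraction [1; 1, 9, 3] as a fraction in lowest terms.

59/31

Using pₖ = aₖpₖ₋₁ + pₖ₋₂ and qₖ = aₖqₖ₋₁ + qₖ₋₂:
  k=0: a=1, p=1, q=1
  k=1: a=1, p=2, q=1
  k=2: a=9, p=19, q=10
  k=3: a=3, p=59, q=31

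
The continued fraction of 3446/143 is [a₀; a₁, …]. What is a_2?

4

3446 = 24·143 + 14   →  a_0 = 24
143 = 10·14 + 3   →  a_1 = 10
14 = 4·3 + 2   →  a_2 = 4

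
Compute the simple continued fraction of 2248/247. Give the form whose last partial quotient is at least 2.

2248 = 9·247 + 25
247 = 9·25 + 22
25 = 1·22 + 3
22 = 7·3 + 1
3 = 3·1 + 0  (stop)
So 2248/247 = [9; 9, 1, 7, 3].

[9; 9, 1, 7, 3]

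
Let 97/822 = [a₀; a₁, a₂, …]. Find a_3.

97 = 0·822 + 97   →  a_0 = 0
822 = 8·97 + 46   →  a_1 = 8
97 = 2·46 + 5   →  a_2 = 2
46 = 9·5 + 1   →  a_3 = 9

9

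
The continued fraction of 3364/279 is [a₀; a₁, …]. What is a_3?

3

3364 = 12·279 + 16   →  a_0 = 12
279 = 17·16 + 7   →  a_1 = 17
16 = 2·7 + 2   →  a_2 = 2
7 = 3·2 + 1   →  a_3 = 3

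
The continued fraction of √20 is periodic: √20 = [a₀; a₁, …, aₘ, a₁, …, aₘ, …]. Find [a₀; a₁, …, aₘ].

[4; 2, 8]

a₀ = ⌊√20⌋ = 4.
With m₀=0, d₀=1 and mₖ₊₁ = dₖaₖ − mₖ, dₖ₊₁ = (n − mₖ₊₁²)/dₖ, aₖ₊₁ = ⌊(a₀+mₖ₊₁)/dₖ₊₁⌋:
  k=1: m=4, d=4, a=2
  k=2: m=4, d=1, a=8
d=1 and a=2a₀=8 at k=2, so the next step gives (m, d) = (4, 4) again — its k=1 value — and the period has length 2.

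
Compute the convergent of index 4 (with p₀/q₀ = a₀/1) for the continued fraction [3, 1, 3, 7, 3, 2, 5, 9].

342/91

Using pₖ = aₖpₖ₋₁ + pₖ₋₂, qₖ = aₖqₖ₋₁ + qₖ₋₂ (with p₋₁=1, p₋₂=0, q₋₁=0, q₋₂=1):
  k=0: a=3, p=3, q=1
  k=1: a=1, p=4, q=1
  k=2: a=3, p=15, q=4
  k=3: a=7, p=109, q=29
  k=4: a=3, p=342, q=91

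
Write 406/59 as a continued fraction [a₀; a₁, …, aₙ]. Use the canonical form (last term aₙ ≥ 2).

[6; 1, 7, 2, 3]

406 = 6·59 + 52
59 = 1·52 + 7
52 = 7·7 + 3
7 = 2·3 + 1
3 = 3·1 + 0  (stop)
So 406/59 = [6; 1, 7, 2, 3].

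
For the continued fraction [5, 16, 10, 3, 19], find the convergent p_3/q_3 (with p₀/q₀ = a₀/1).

2526/499

Using pₖ = aₖpₖ₋₁ + pₖ₋₂, qₖ = aₖqₖ₋₁ + qₖ₋₂ (with p₋₁=1, p₋₂=0, q₋₁=0, q₋₂=1):
  k=0: a=5, p=5, q=1
  k=1: a=16, p=81, q=16
  k=2: a=10, p=815, q=161
  k=3: a=3, p=2526, q=499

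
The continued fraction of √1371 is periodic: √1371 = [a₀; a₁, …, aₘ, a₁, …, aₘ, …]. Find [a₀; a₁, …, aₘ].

[37; 37, 74]

a₀ = ⌊√1371⌋ = 37.
With m₀=0, d₀=1 and mₖ₊₁ = dₖaₖ − mₖ, dₖ₊₁ = (n − mₖ₊₁²)/dₖ, aₖ₊₁ = ⌊(a₀+mₖ₊₁)/dₖ₊₁⌋:
  k=1: m=37, d=2, a=37
  k=2: m=37, d=1, a=74
d=1 and a=2a₀=74 at k=2, so the next step gives (m, d) = (37, 2) again — its k=1 value — and the period has length 2.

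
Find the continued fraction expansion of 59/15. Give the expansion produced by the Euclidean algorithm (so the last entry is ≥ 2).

[3; 1, 14]

59 = 3*15 + 14
15 = 1*14 + 1
14 = 14*1 + 0  (stop)
So 59/15 = [3; 1, 14].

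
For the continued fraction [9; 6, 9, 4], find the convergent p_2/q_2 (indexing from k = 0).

Using pₖ = aₖpₖ₋₁ + pₖ₋₂, qₖ = aₖqₖ₋₁ + qₖ₋₂ (with p₋₁=1, p₋₂=0, q₋₁=0, q₋₂=1):
  k=0: a=9, p=9, q=1
  k=1: a=6, p=55, q=6
  k=2: a=9, p=504, q=55

504/55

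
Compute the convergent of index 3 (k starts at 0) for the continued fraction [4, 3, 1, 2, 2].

47/11

Using pₖ = aₖpₖ₋₁ + pₖ₋₂, qₖ = aₖqₖ₋₁ + qₖ₋₂ (with p₋₁=1, p₋₂=0, q₋₁=0, q₋₂=1):
  k=0: a=4, p=4, q=1
  k=1: a=3, p=13, q=3
  k=2: a=1, p=17, q=4
  k=3: a=2, p=47, q=11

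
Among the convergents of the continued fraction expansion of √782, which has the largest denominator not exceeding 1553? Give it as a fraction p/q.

43037/1539

√782 = [27; 1, 26, 1, 54, …] (period length 4).
Convergents:
  p_0/q_0 = 27/1
  p_1/q_1 = 28/1
  p_2/q_2 = 755/27
  p_3/q_3 = 783/28
  p_4/q_4 = 43037/1539
  p_5/q_5 = 43820/1567
q_4 = 1539 ≤ 1553 < 1567 = q_5, so the answer is 43037/1539.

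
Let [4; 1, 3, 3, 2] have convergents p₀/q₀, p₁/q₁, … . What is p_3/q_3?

Using pₖ = aₖpₖ₋₁ + pₖ₋₂, qₖ = aₖqₖ₋₁ + qₖ₋₂ (with p₋₁=1, p₋₂=0, q₋₁=0, q₋₂=1):
  k=0: a=4, p=4, q=1
  k=1: a=1, p=5, q=1
  k=2: a=3, p=19, q=4
  k=3: a=3, p=62, q=13

62/13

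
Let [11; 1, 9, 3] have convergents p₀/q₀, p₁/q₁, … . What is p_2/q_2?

119/10

Using pₖ = aₖpₖ₋₁ + pₖ₋₂, qₖ = aₖqₖ₋₁ + qₖ₋₂ (with p₋₁=1, p₋₂=0, q₋₁=0, q₋₂=1):
  k=0: a=11, p=11, q=1
  k=1: a=1, p=12, q=1
  k=2: a=9, p=119, q=10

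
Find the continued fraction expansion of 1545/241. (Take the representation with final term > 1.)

[6; 2, 2, 3, 3, 4]

1545 = 6*241 + 99
241 = 2*99 + 43
99 = 2*43 + 13
43 = 3*13 + 4
13 = 3*4 + 1
4 = 4*1 + 0  (stop)
So 1545/241 = [6; 2, 2, 3, 3, 4].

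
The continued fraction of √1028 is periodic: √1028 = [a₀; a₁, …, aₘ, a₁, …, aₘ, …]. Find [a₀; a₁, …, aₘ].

[32; 16, 64]

a₀ = ⌊√1028⌋ = 32.
With m₀=0, d₀=1 and mₖ₊₁ = dₖaₖ − mₖ, dₖ₊₁ = (n − mₖ₊₁²)/dₖ, aₖ₊₁ = ⌊(a₀+mₖ₊₁)/dₖ₊₁⌋:
  k=1: m=32, d=4, a=16
  k=2: m=32, d=1, a=64
d=1 and a=2a₀=64 at k=2, so the next step gives (m, d) = (32, 4) again — its k=1 value — and the period has length 2.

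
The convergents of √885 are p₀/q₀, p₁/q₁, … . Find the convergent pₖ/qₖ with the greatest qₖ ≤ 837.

√885 = [29; 1, 2, 1, 58, …] (period length 4).
Convergents:
  p_0/q_0 = 29/1
  p_1/q_1 = 30/1
  p_2/q_2 = 89/3
  p_3/q_3 = 119/4
  p_4/q_4 = 6991/235
  p_5/q_5 = 7110/239
  p_6/q_6 = 21211/713
  p_7/q_7 = 28321/952
q_6 = 713 ≤ 837 < 952 = q_7, so the answer is 21211/713.

21211/713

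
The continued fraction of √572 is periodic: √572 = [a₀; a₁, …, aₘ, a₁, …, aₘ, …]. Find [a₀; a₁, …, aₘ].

[23; 1, 10, 1, 46]

a₀ = ⌊√572⌋ = 23.
With m₀=0, d₀=1 and mₖ₊₁ = dₖaₖ − mₖ, dₖ₊₁ = (n − mₖ₊₁²)/dₖ, aₖ₊₁ = ⌊(a₀+mₖ₊₁)/dₖ₊₁⌋:
  k=1: m=23, d=43, a=1
  k=2: m=20, d=4, a=10
  k=3: m=20, d=43, a=1
  k=4: m=23, d=1, a=46
d=1 and a=2a₀=46 at k=4, so the next step gives (m, d) = (23, 43) again — its k=1 value — and the period has length 4.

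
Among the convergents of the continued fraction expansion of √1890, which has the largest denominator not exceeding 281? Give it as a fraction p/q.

√1890 = [43; 2, 9, 6, 9, 2, 86, …] (period length 6).
Convergents:
  p_0/q_0 = 43/1
  p_1/q_1 = 87/2
  p_2/q_2 = 826/19
  p_3/q_3 = 5043/116
  p_4/q_4 = 46213/1063
q_3 = 116 ≤ 281 < 1063 = q_4, so the answer is 5043/116.

5043/116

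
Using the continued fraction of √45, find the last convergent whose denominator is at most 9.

√45 = [6; 1, 2, 2, 2, 1, 12, …] (period length 6).
Convergents:
  p_0/q_0 = 6/1
  p_1/q_1 = 7/1
  p_2/q_2 = 20/3
  p_3/q_3 = 47/7
  p_4/q_4 = 114/17
q_3 = 7 ≤ 9 < 17 = q_4, so the answer is 47/7.

47/7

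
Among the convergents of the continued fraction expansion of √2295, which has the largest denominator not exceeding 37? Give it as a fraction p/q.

√2295 = [47; 1, 9, 1, 1, 1, 9, 1, 94, …] (period length 8).
Convergents:
  p_0/q_0 = 47/1
  p_1/q_1 = 48/1
  p_2/q_2 = 479/10
  p_3/q_3 = 527/11
  p_4/q_4 = 1006/21
  p_5/q_5 = 1533/32
  p_6/q_6 = 14803/309
q_5 = 32 ≤ 37 < 309 = q_6, so the answer is 1533/32.

1533/32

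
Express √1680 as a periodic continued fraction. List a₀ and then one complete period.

[40; 1, 80]

a₀ = ⌊√1680⌋ = 40.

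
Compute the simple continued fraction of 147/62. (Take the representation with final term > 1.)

147 = 2×62 + 23
62 = 2×23 + 16
23 = 1×16 + 7
16 = 2×7 + 2
7 = 3×2 + 1
2 = 2×1 + 0  (stop)
So 147/62 = [2; 2, 1, 2, 3, 2].

[2; 2, 1, 2, 3, 2]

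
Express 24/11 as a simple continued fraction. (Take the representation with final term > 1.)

24 = 2×11 + 2
11 = 5×2 + 1
2 = 2×1 + 0  (stop)
So 24/11 = [2; 5, 2].

[2; 5, 2]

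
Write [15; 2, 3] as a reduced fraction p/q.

108/7

Fold from the inside: start with 3/1.
  2 + 1/3 = 7/3
  15 + 3/7 = 108/7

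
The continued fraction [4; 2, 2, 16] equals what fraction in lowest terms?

Fold from the inside: start with 16/1.
  2 + 1/16 = 33/16
  2 + 16/33 = 82/33
  4 + 33/82 = 361/82

361/82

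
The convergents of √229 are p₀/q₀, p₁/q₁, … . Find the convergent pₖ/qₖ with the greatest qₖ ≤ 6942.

√229 = [15; 7, 1, 1, 7, 30, …] (period length 5).
Convergents:
  p_0/q_0 = 15/1
  p_1/q_1 = 106/7
  p_2/q_2 = 121/8
  p_3/q_3 = 227/15
  p_4/q_4 = 1710/113
  p_5/q_5 = 51527/3405
  p_6/q_6 = 362399/23948
q_5 = 3405 ≤ 6942 < 23948 = q_6, so the answer is 51527/3405.

51527/3405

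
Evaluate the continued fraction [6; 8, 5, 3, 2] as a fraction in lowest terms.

1855/303

Fold from the inside: start with 2/1.
  3 + 1/2 = 7/2
  5 + 2/7 = 37/7
  8 + 7/37 = 303/37
  6 + 37/303 = 1855/303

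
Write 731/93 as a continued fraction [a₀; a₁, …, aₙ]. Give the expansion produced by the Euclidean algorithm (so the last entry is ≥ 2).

[7; 1, 6, 6, 2]

731 = 7·93 + 80
93 = 1·80 + 13
80 = 6·13 + 2
13 = 6·2 + 1
2 = 2·1 + 0  (stop)
So 731/93 = [7; 1, 6, 6, 2].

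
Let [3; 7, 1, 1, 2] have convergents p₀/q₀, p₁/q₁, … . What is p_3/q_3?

47/15

Using pₖ = aₖpₖ₋₁ + pₖ₋₂, qₖ = aₖqₖ₋₁ + qₖ₋₂ (with p₋₁=1, p₋₂=0, q₋₁=0, q₋₂=1):
  k=0: a=3, p=3, q=1
  k=1: a=7, p=22, q=7
  k=2: a=1, p=25, q=8
  k=3: a=1, p=47, q=15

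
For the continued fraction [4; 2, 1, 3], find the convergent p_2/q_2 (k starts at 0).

13/3

Using pₖ = aₖpₖ₋₁ + pₖ₋₂, qₖ = aₖqₖ₋₁ + qₖ₋₂ (with p₋₁=1, p₋₂=0, q₋₁=0, q₋₂=1):
  k=0: a=4, p=4, q=1
  k=1: a=2, p=9, q=2
  k=2: a=1, p=13, q=3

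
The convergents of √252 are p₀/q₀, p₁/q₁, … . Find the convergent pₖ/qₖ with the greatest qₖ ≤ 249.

√252 = [15; 1, 6, 1, 30, …] (period length 4).
Convergents:
  p_0/q_0 = 15/1
  p_1/q_1 = 16/1
  p_2/q_2 = 111/7
  p_3/q_3 = 127/8
  p_4/q_4 = 3921/247
  p_5/q_5 = 4048/255
q_4 = 247 ≤ 249 < 255 = q_5, so the answer is 3921/247.

3921/247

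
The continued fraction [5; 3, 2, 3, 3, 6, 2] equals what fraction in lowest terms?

5688/1075

Using pₖ = aₖpₖ₋₁ + pₖ₋₂ and qₖ = aₖqₖ₋₁ + qₖ₋₂:
  k=0: a=5, p=5, q=1
  k=1: a=3, p=16, q=3
  k=2: a=2, p=37, q=7
  k=3: a=3, p=127, q=24
  k=4: a=3, p=418, q=79
  k=5: a=6, p=2635, q=498
  k=6: a=2, p=5688, q=1075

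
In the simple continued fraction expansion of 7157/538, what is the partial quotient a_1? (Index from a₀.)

7157 = 13·538 + 163   →  a_0 = 13
538 = 3·163 + 49   →  a_1 = 3

3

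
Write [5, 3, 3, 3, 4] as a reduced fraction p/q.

Using pₖ = aₖpₖ₋₁ + pₖ₋₂ and qₖ = aₖqₖ₋₁ + qₖ₋₂:
  k=0: a=5, p=5, q=1
  k=1: a=3, p=16, q=3
  k=2: a=3, p=53, q=10
  k=3: a=3, p=175, q=33
  k=4: a=4, p=753, q=142

753/142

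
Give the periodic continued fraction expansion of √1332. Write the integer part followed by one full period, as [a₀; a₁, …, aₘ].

[36; 2, 72]

a₀ = ⌊√1332⌋ = 36.
With m₀=0, d₀=1 and mₖ₊₁ = dₖaₖ − mₖ, dₖ₊₁ = (n − mₖ₊₁²)/dₖ, aₖ₊₁ = ⌊(a₀+mₖ₊₁)/dₖ₊₁⌋:
  k=1: m=36, d=36, a=2
  k=2: m=36, d=1, a=72
d=1 and a=2a₀=72 at k=2, so the next step gives (m, d) = (36, 36) again — its k=1 value — and the period has length 2.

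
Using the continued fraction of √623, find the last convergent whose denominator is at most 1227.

√623 = [24; 1, 23, 1, 48, …] (period length 4).
Convergents:
  p_0/q_0 = 24/1
  p_1/q_1 = 25/1
  p_2/q_2 = 599/24
  p_3/q_3 = 624/25
  p_4/q_4 = 30551/1224
  p_5/q_5 = 31175/1249
q_4 = 1224 ≤ 1227 < 1249 = q_5, so the answer is 30551/1224.

30551/1224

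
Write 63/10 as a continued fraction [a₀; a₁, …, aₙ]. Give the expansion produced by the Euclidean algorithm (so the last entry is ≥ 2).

63 = 6·10 + 3
10 = 3·3 + 1
3 = 3·1 + 0  (stop)
So 63/10 = [6; 3, 3].

[6; 3, 3]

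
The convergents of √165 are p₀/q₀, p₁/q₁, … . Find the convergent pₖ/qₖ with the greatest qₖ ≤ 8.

√165 = [12; 1, 5, 2, 5, 1, 24, …] (period length 6).
Convergents:
  p_0/q_0 = 12/1
  p_1/q_1 = 13/1
  p_2/q_2 = 77/6
  p_3/q_3 = 167/13
q_2 = 6 ≤ 8 < 13 = q_3, so the answer is 77/6.

77/6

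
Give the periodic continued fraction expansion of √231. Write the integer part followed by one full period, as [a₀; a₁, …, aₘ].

[15; 5, 30]

a₀ = ⌊√231⌋ = 15.
With m₀=0, d₀=1 and mₖ₊₁ = dₖaₖ − mₖ, dₖ₊₁ = (n − mₖ₊₁²)/dₖ, aₖ₊₁ = ⌊(a₀+mₖ₊₁)/dₖ₊₁⌋:
  k=1: m=15, d=6, a=5
  k=2: m=15, d=1, a=30
d=1 and a=2a₀=30 at k=2, so the next step gives (m, d) = (15, 6) again — its k=1 value — and the period has length 2.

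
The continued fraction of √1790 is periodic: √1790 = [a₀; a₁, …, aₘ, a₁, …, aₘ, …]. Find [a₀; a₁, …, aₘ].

[42; 3, 4, 8, 4, 3, 84]

a₀ = ⌊√1790⌋ = 42.
With m₀=0, d₀=1 and mₖ₊₁ = dₖaₖ − mₖ, dₖ₊₁ = (n − mₖ₊₁²)/dₖ, aₖ₊₁ = ⌊(a₀+mₖ₊₁)/dₖ₊₁⌋:
  k=1: m=42, d=26, a=3
  k=2: m=36, d=19, a=4
  k=3: m=40, d=10, a=8
  k=4: m=40, d=19, a=4
  k=5: m=36, d=26, a=3
  k=6: m=42, d=1, a=84
d=1 and a=2a₀=84 at k=6, so the next step gives (m, d) = (42, 26) again — its k=1 value — and the period has length 6.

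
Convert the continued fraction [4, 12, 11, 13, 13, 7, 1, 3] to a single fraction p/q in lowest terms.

2909789/712710

Fold from the inside: start with 3/1.
  1 + 1/3 = 4/3
  7 + 3/4 = 31/4
  13 + 4/31 = 407/31
  13 + 31/407 = 5322/407
  11 + 407/5322 = 58949/5322
  12 + 5322/58949 = 712710/58949
  4 + 58949/712710 = 2909789/712710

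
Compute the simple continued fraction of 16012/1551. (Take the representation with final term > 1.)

[10; 3, 11, 6, 2, 3]

16012 = 10×1551 + 502
1551 = 3×502 + 45
502 = 11×45 + 7
45 = 6×7 + 3
7 = 2×3 + 1
3 = 3×1 + 0  (stop)
So 16012/1551 = [10; 3, 11, 6, 2, 3].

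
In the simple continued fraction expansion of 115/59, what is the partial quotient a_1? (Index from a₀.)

115 = 1·59 + 56   →  a_0 = 1
59 = 1·56 + 3   →  a_1 = 1

1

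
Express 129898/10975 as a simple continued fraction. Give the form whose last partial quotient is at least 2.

[11; 1, 5, 11, 18, 9]

129898 = 11×10975 + 9173
10975 = 1×9173 + 1802
9173 = 5×1802 + 163
1802 = 11×163 + 9
163 = 18×9 + 1
9 = 9×1 + 0  (stop)
So 129898/10975 = [11; 1, 5, 11, 18, 9].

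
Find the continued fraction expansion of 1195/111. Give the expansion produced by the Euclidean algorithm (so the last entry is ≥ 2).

1195 = 10*111 + 85
111 = 1*85 + 26
85 = 3*26 + 7
26 = 3*7 + 5
7 = 1*5 + 2
5 = 2*2 + 1
2 = 2*1 + 0  (stop)
So 1195/111 = [10; 1, 3, 3, 1, 2, 2].

[10; 1, 3, 3, 1, 2, 2]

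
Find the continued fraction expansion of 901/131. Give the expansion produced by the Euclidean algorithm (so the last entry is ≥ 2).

[6; 1, 7, 5, 3]

901 = 6×131 + 115
131 = 1×115 + 16
115 = 7×16 + 3
16 = 5×3 + 1
3 = 3×1 + 0  (stop)
So 901/131 = [6; 1, 7, 5, 3].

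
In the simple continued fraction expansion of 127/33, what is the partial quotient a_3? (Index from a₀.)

127 = 3·33 + 28   →  a_0 = 3
33 = 1·28 + 5   →  a_1 = 1
28 = 5·5 + 3   →  a_2 = 5
5 = 1·3 + 2   →  a_3 = 1

1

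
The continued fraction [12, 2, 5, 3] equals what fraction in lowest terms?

Using pₖ = aₖpₖ₋₁ + pₖ₋₂ and qₖ = aₖqₖ₋₁ + qₖ₋₂:
  k=0: a=12, p=12, q=1
  k=1: a=2, p=25, q=2
  k=2: a=5, p=137, q=11
  k=3: a=3, p=436, q=35

436/35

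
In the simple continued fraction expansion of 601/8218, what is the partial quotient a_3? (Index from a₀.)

2

601 = 0·8218 + 601   →  a_0 = 0
8218 = 13·601 + 405   →  a_1 = 13
601 = 1·405 + 196   →  a_2 = 1
405 = 2·196 + 13   →  a_3 = 2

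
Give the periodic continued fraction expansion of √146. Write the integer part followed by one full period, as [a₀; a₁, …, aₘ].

[12; 12, 24]

a₀ = ⌊√146⌋ = 12.
With m₀=0, d₀=1 and mₖ₊₁ = dₖaₖ − mₖ, dₖ₊₁ = (n − mₖ₊₁²)/dₖ, aₖ₊₁ = ⌊(a₀+mₖ₊₁)/dₖ₊₁⌋:
  k=1: m=12, d=2, a=12
  k=2: m=12, d=1, a=24
d=1 and a=2a₀=24 at k=2, so the next step gives (m, d) = (12, 2) again — its k=1 value — and the period has length 2.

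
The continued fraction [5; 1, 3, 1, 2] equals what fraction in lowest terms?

Fold from the inside: start with 2/1.
  1 + 1/2 = 3/2
  3 + 2/3 = 11/3
  1 + 3/11 = 14/11
  5 + 11/14 = 81/14

81/14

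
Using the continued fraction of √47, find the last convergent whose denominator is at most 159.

665/97

√47 = [6; 1, 5, 1, 12, …] (period length 4).
Convergents:
  p_0/q_0 = 6/1
  p_1/q_1 = 7/1
  p_2/q_2 = 41/6
  p_3/q_3 = 48/7
  p_4/q_4 = 617/90
  p_5/q_5 = 665/97
  p_6/q_6 = 3942/575
q_5 = 97 ≤ 159 < 575 = q_6, so the answer is 665/97.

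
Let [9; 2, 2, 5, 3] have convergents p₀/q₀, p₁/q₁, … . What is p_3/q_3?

254/27

Using pₖ = aₖpₖ₋₁ + pₖ₋₂, qₖ = aₖqₖ₋₁ + qₖ₋₂ (with p₋₁=1, p₋₂=0, q₋₁=0, q₋₂=1):
  k=0: a=9, p=9, q=1
  k=1: a=2, p=19, q=2
  k=2: a=2, p=47, q=5
  k=3: a=5, p=254, q=27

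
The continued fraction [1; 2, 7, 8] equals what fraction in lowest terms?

179/122

Fold from the inside: start with 8/1.
  7 + 1/8 = 57/8
  2 + 8/57 = 122/57
  1 + 57/122 = 179/122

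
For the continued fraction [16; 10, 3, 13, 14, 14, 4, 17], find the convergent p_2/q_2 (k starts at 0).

Using pₖ = aₖpₖ₋₁ + pₖ₋₂, qₖ = aₖqₖ₋₁ + qₖ₋₂ (with p₋₁=1, p₋₂=0, q₋₁=0, q₋₂=1):
  k=0: a=16, p=16, q=1
  k=1: a=10, p=161, q=10
  k=2: a=3, p=499, q=31

499/31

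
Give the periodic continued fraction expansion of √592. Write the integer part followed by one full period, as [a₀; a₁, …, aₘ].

a₀ = ⌊√592⌋ = 24.
With m₀=0, d₀=1 and mₖ₊₁ = dₖaₖ − mₖ, dₖ₊₁ = (n − mₖ₊₁²)/dₖ, aₖ₊₁ = ⌊(a₀+mₖ₊₁)/dₖ₊₁⌋:
  k=1: m=24, d=16, a=3
  k=2: m=24, d=1, a=48
d=1 and a=2a₀=48 at k=2, so the next step gives (m, d) = (24, 16) again — its k=1 value — and the period has length 2.

[24; 3, 48]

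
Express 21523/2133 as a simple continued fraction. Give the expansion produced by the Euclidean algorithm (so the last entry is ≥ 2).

[10; 11, 19, 3, 3]

21523 = 10·2133 + 193
2133 = 11·193 + 10
193 = 19·10 + 3
10 = 3·3 + 1
3 = 3·1 + 0  (stop)
So 21523/2133 = [10; 11, 19, 3, 3].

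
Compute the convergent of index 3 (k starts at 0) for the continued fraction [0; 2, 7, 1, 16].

8/17

Using pₖ = aₖpₖ₋₁ + pₖ₋₂, qₖ = aₖqₖ₋₁ + qₖ₋₂ (with p₋₁=1, p₋₂=0, q₋₁=0, q₋₂=1):
  k=0: a=0, p=0, q=1
  k=1: a=2, p=1, q=2
  k=2: a=7, p=7, q=15
  k=3: a=1, p=8, q=17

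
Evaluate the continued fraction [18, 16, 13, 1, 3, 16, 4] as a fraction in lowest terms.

Using pₖ = aₖpₖ₋₁ + pₖ₋₂ and qₖ = aₖqₖ₋₁ + qₖ₋₂:
  k=0: a=18, p=18, q=1
  k=1: a=16, p=289, q=16
  k=2: a=13, p=3775, q=209
  k=3: a=1, p=4064, q=225
  k=4: a=3, p=15967, q=884
  k=5: a=16, p=259536, q=14369
  k=6: a=4, p=1054111, q=58360

1054111/58360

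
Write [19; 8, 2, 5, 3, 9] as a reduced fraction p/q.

Using pₖ = aₖpₖ₋₁ + pₖ₋₂ and qₖ = aₖqₖ₋₁ + qₖ₋₂:
  k=0: a=19, p=19, q=1
  k=1: a=8, p=153, q=8
  k=2: a=2, p=325, q=17
  k=3: a=5, p=1778, q=93
  k=4: a=3, p=5659, q=296
  k=5: a=9, p=52709, q=2757

52709/2757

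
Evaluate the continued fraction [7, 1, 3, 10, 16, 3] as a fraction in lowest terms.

Fold from the inside: start with 3/1.
  16 + 1/3 = 49/3
  10 + 3/49 = 493/49
  3 + 49/493 = 1528/493
  1 + 493/1528 = 2021/1528
  7 + 1528/2021 = 15675/2021

15675/2021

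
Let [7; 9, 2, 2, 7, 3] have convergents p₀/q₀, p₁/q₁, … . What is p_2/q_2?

Using pₖ = aₖpₖ₋₁ + pₖ₋₂, qₖ = aₖqₖ₋₁ + qₖ₋₂ (with p₋₁=1, p₋₂=0, q₋₁=0, q₋₂=1):
  k=0: a=7, p=7, q=1
  k=1: a=9, p=64, q=9
  k=2: a=2, p=135, q=19

135/19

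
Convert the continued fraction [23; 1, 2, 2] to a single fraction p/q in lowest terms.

Fold from the inside: start with 2/1.
  2 + 1/2 = 5/2
  1 + 2/5 = 7/5
  23 + 5/7 = 166/7

166/7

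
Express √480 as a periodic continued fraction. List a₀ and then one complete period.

a₀ = ⌊√480⌋ = 21.
With m₀=0, d₀=1 and mₖ₊₁ = dₖaₖ − mₖ, dₖ₊₁ = (n − mₖ₊₁²)/dₖ, aₖ₊₁ = ⌊(a₀+mₖ₊₁)/dₖ₊₁⌋:
  k=1: m=21, d=39, a=1
  k=2: m=18, d=4, a=9
  k=3: m=18, d=39, a=1
  k=4: m=21, d=1, a=42
d=1 and a=2a₀=42 at k=4, so the next step gives (m, d) = (21, 39) again — its k=1 value — and the period has length 4.

[21; 1, 9, 1, 42]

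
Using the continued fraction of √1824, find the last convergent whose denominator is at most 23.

√1824 = [42; 1, 2, 2, 2, 1, 84, …] (period length 6).
Convergents:
  p_0/q_0 = 42/1
  p_1/q_1 = 43/1
  p_2/q_2 = 128/3
  p_3/q_3 = 299/7
  p_4/q_4 = 726/17
  p_5/q_5 = 1025/24
q_4 = 17 ≤ 23 < 24 = q_5, so the answer is 726/17.

726/17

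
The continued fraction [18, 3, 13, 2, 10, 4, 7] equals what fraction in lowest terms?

Using pₖ = aₖpₖ₋₁ + pₖ₋₂ and qₖ = aₖqₖ₋₁ + qₖ₋₂:
  k=0: a=18, p=18, q=1
  k=1: a=3, p=55, q=3
  k=2: a=13, p=733, q=40
  k=3: a=2, p=1521, q=83
  k=4: a=10, p=15943, q=870
  k=5: a=4, p=65293, q=3563
  k=6: a=7, p=472994, q=25811

472994/25811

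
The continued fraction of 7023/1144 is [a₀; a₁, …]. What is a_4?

1

7023 = 6·1144 + 159   →  a_0 = 6
1144 = 7·159 + 31   →  a_1 = 7
159 = 5·31 + 4   →  a_2 = 5
31 = 7·4 + 3   →  a_3 = 7
4 = 1·3 + 1   →  a_4 = 1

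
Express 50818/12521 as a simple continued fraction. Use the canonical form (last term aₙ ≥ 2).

[4; 17, 17, 14, 3]

50818 = 4×12521 + 734
12521 = 17×734 + 43
734 = 17×43 + 3
43 = 14×3 + 1
3 = 3×1 + 0  (stop)
So 50818/12521 = [4; 17, 17, 14, 3].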